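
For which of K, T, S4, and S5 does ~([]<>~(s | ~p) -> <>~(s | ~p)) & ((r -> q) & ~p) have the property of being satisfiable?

K-tableau for the formula:
1. ~([]<>~(s | ~p) -> <>~(s | ~p)) & ((r -> q) & ~p), 0
2. ~([]<>~(s | ~p) -> <>~(s | ~p)), 0
3. (r -> q) & ~p, 0
4. []<>~(s | ~p), 0
5. ~<>~(s | ~p), 0
6. r -> q, 0
7. ~p, 0
8. q, 0
Complete open branch: satisfiable in K.
T-tableau for the formula:
1. ~([]<>~(s | ~p) -> <>~(s | ~p)) & ((r -> q) & ~p), 0
2. ~([]<>~(s | ~p) -> <>~(s | ~p)), 0
3. (r -> q) & ~p, 0
4. []<>~(s | ~p), 0
5. ~<>~(s | ~p), 0
6. r -> q, 0
7. ~p, 0
8. <>~(s | ~p), 0
9. s | ~p, 0
10. q, 0
11. ~(s | ~p), 1
12. ~s, 1
13. p, 1
14. <>~(s | ~p), 1
15. s | ~p, 1
16. ~p, 1
Accessibility: 0R0, 0R1, 1R1
Branch closes: p and ~p both at 1.
Every branch closes (one shown): unsatisfiable in T, hence also in S4, S5 (every S4/S5-frame is a T-frame).

K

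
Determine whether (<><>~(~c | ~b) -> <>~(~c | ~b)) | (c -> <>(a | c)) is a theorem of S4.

Valid in S4

Tableau for the negation ~((<><>~(~c | ~b) -> <>~(~c | ~b)) | (c -> <>(a | c))):
1. ~((<><>~(~c | ~b) -> <>~(~c | ~b)) | (c -> <>(a | c))), u
2. ~(<><>~(~c | ~b) -> <>~(~c | ~b)), u
3. ~(c -> <>(a | c)), u
4. <><>~(~c | ~b), u
5. ~<>~(~c | ~b), u
6. c, u
7. ~<>(a | c), u
8. ~c | ~b, u
9. ~(a | c), u
10. ~a, u
11. ~c, u
Accessibility: uRu
Branch closes: c and ~c both at u.
Every branch of the negation's tableau closes; the branch above is one of them.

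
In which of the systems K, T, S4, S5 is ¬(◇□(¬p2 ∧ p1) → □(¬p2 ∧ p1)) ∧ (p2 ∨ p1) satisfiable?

S5-tableau for the formula:
1. ¬(◇□(¬p2 ∧ p1) → □(¬p2 ∧ p1)) ∧ (p2 ∨ p1), 0
2. ¬(◇□(¬p2 ∧ p1) → □(¬p2 ∧ p1)), 0
3. p2 ∨ p1, 0
4. ◇□(¬p2 ∧ p1), 0
5. ¬□(¬p2 ∧ p1), 0
6. p1, 0
7. □(¬p2 ∧ p1), 1
8. ¬p2 ∧ p1, 0
9. ¬p2, 0
10. ¬p2 ∧ p1, 1
11. ¬p2, 1
12. p1, 1
13. ¬(¬p2 ∧ p1), 2
14. ¬p2 ∧ p1, 2
15. ¬p2, 2
16. p1, 2
17. ¬p1, 2
Accessibility: 0R0, 0R1, 0R2, 1R0, 1R1, 1R2, 2R0, 2R1, 2R2
Branch closes: p1 and ¬p1 both at 2.
Every branch closes (one shown): unsatisfiable in S5.
S4-tableau for the formula:
1. ¬(◇□(¬p2 ∧ p1) → □(¬p2 ∧ p1)) ∧ (p2 ∨ p1), 0
2. ¬(◇□(¬p2 ∧ p1) → □(¬p2 ∧ p1)), 0
3. p2 ∨ p1, 0
4. ◇□(¬p2 ∧ p1), 0
5. ¬□(¬p2 ∧ p1), 0
6. p1, 0
7. □(¬p2 ∧ p1), 1
8. ¬p2 ∧ p1, 1
9. ¬p2, 1
10. p1, 1
11. ¬(¬p2 ∧ p1), 2
12. ¬p1, 2
Accessibility: 0R0, 0R1, 0R2, 1R1, 2R2
Complete open branch: satisfiable in S4, hence also in K, T (this S4-model is also a K-model and a T-model).

K, T, S4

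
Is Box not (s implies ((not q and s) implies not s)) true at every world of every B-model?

Not valid

Tableau for the negation not Box not (s implies ((not q and s) implies not s)):
1. not Box not (s implies ((not q and s) implies not s)), w0
2. s implies ((not q and s) implies not s), w1
3. (not q and s) implies not s, w1
4. not s, w1
Accessibility: w0Rw0, w0Rw1, w1Rw0, w1Rw1
The negation has an open branch (countermodel exists).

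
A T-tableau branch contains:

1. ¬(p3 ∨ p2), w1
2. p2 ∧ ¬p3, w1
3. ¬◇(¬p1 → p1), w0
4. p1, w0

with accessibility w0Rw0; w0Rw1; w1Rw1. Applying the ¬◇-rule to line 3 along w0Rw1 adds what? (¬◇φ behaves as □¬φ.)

¬◇φ behaves as □¬φ: propagate the negated body to each accessible world.

¬(¬p1 → p1), w1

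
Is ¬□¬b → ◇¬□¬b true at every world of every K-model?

Invalid (countermodel exists)

Tableau for the negation ¬(¬□¬b → ◇¬□¬b):
1. ¬(¬□¬b → ◇¬□¬b), w0
2. ¬□¬b, w0
3. ¬◇¬□¬b, w0
4. b, w1
5. □¬b, w1
Accessibility: w0Rw1
The negation has an open branch (countermodel exists).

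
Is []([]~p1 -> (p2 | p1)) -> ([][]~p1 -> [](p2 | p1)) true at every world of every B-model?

Yes, valid

Tableau for the negation ~([]([]~p1 -> (p2 | p1)) -> ([][]~p1 -> [](p2 | p1))):
1. ~([]([]~p1 -> (p2 | p1)) -> ([][]~p1 -> [](p2 | p1))), u
2. []([]~p1 -> (p2 | p1)), u
3. ~([][]~p1 -> [](p2 | p1)), u
4. [][]~p1, u
5. ~[](p2 | p1), u
6. []~p1 -> (p2 | p1), u
7. []~p1, u
8. ~p1, u
9. ~[]~p1, u
10. ~(p2 | p1), v
11. ~p2, v
12. ~p1, v
13. []~p1 -> (p2 | p1), v
14. []~p1, v
15. ~[]~p1, v
16. p1, w
17. []~p1 -> (p2 | p1), w
18. []~p1, w
19. ~p1, w
Accessibility: uRu, uRv, uRw, vRu, vRv, wRu, wRw
Branch closes: p1 and ~p1 both at w.
All branches of the negation close; one closing branch shown above.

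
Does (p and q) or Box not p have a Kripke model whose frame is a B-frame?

Satisfiable (open branch found)

1. (p and q) or Box not p, u
2. Box not p, u   [or-rule on 1 (branches; this branch)]
3. not p, u   [Box-rule on 2 via uRu]
Accessibility: uRu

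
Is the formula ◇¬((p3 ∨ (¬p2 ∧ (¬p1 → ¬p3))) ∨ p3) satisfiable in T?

1. ◇¬((p3 ∨ (¬p2 ∧ (¬p1 → ¬p3))) ∨ p3), u
2. ¬((p3 ∨ (¬p2 ∧ (¬p1 → ¬p3))) ∨ p3), v
3. ¬(p3 ∨ (¬p2 ∧ (¬p1 → ¬p3))), v
4. ¬p3, v
5. ¬(¬p2 ∧ (¬p1 → ¬p3)), v
6. p2, v
Accessibility: uRu, uRv, vRv

Satisfiable (open branch found)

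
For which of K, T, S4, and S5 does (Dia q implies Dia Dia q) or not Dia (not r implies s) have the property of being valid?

T, S4, S5

K-tableau for the negation not ((Dia q implies Dia Dia q) or not Dia (not r implies s)):
1. not ((Dia q implies Dia Dia q) or not Dia (not r implies s)), u
2. not (Dia q implies Dia Dia q), u   [neg-or-rule on 1]
3. Dia (not r implies s), u   [neg-or-rule on 1]
4. Dia q, u   [neg-implies-rule on 2]
5. not Dia Dia q, u   [neg-implies-rule on 2]
6. not r implies s, v   [Dia-rule on 3: fresh world v, uRv]
7. not Dia q, v   [neg-Dia-rule on 5 via uRv]
8. s, v   [implies-rule on 6 (branches; this branch)]
9. q, w   [Dia-rule on 4: fresh world w, uRw]
10. not Dia q, w   [neg-Dia-rule on 5 via uRw]
Accessibility: uRv, uRw
Complete open branch: countermodel on a K-frame, so not valid in K.
T-tableau for the negation not ((Dia q implies Dia Dia q) or not Dia (not r implies s)):
1. not ((Dia q implies Dia Dia q) or not Dia (not r implies s)), u
2. not (Dia q implies Dia Dia q), u   [neg-or-rule on 1]
3. Dia (not r implies s), u   [neg-or-rule on 1]
4. Dia q, u   [neg-implies-rule on 2]
5. not Dia Dia q, u   [neg-implies-rule on 2]
6. not Dia q, u   [neg-Dia-rule on 5 via uRu]
7. not q, u   [neg-Dia-rule on 6 via uRu]
8. not r implies s, v   [Dia-rule on 3: fresh world v, uRv]
9. not Dia q, v   [neg-Dia-rule on 5 via uRv]
10. not q, v   [neg-Dia-rule on 6 via uRv]
11. s, v   [implies-rule on 8 (branches; this branch)]
12. q, w   [Dia-rule on 4: fresh world w, uRw]
13. not Dia q, w   [neg-Dia-rule on 5 via uRw]
14. not q, w   [neg-Dia-rule on 6 via uRw]
Accessibility: uRu, uRv, uRw, vRv, wRw
Branch closes: q and not q both at w.
Every branch closes (one shown): valid in T, hence also in S4, S5 (every theorem of T is a theorem of S4 and S5).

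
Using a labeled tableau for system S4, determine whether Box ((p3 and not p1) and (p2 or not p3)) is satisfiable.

1. Box ((p3 and not p1) and (p2 or not p3)), w0
2. (p3 and not p1) and (p2 or not p3), w0   [Box-rule on 1 via w0Rw0]
3. p3 and not p1, w0   [and-rule on 2]
4. p2 or not p3, w0   [and-rule on 2]
5. p3, w0   [and-rule on 3]
6. not p1, w0   [and-rule on 3]
7. p2, w0   [or-rule on 4 (branches; this branch)]
Accessibility: w0Rw0

Satisfiable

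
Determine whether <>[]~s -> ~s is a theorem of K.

Tableau for the negation ~(<>[]~s -> ~s):
1. ~(<>[]~s -> ~s), w0
2. <>[]~s, w0
3. s, w0
4. []~s, w1
Accessibility: w0Rw1
The negation has an open branch (countermodel exists).

No, not valid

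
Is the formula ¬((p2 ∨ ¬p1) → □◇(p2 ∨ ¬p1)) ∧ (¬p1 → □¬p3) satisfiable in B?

No, unsatisfiable

1. ¬((p2 ∨ ¬p1) → □◇(p2 ∨ ¬p1)) ∧ (¬p1 → □¬p3), u
2. ¬((p2 ∨ ¬p1) → □◇(p2 ∨ ¬p1)), u   [∧-rule on 1]
3. ¬p1 → □¬p3, u   [∧-rule on 1]
4. p2 ∨ ¬p1, u   [¬→-rule on 2]
5. ¬□◇(p2 ∨ ¬p1), u   [¬→-rule on 2]
6. □¬p3, u   [→-rule on 3 (branches; this branch)]
7. ¬p3, u   [□-rule on 6 via uRu]
8. ¬p1, u   [∨-rule on 4 (branches; this branch)]
9. ¬◇(p2 ∨ ¬p1), v   [¬□-rule on 5: fresh world v, uRv]
10. ¬p3, v   [□-rule on 6 via uRv]
11. ¬(p2 ∨ ¬p1), u   [¬◇-rule on 9 via vRu]
12. ¬p2, u   [¬∨-rule on 11]
13. p1, u   [¬∨-rule on 11]
Accessibility: uRu, uRv, vRu, vRv
Branch closes: p1 and ¬p1 both at u.
All branches of the tableau close; one closing branch shown above.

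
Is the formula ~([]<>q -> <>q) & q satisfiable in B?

No, unsatisfiable

1. ~([]<>q -> <>q) & q, w0
2. ~([]<>q -> <>q), w0   [&-rule on 1]
3. q, w0   [&-rule on 1]
4. []<>q, w0   [~->-rule on 2]
5. ~<>q, w0   [~->-rule on 2]
6. <>q, w0   [[]-rule on 4 via w0Rw0]
7. ~q, w0   [~<>-rule on 5 via w0Rw0]
Accessibility: w0Rw0
Branch closes: q and ~q both at w0.
All branches of the tableau close; one closing branch shown above.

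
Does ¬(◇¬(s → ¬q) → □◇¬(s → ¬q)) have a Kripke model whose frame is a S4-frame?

1. ¬(◇¬(s → ¬q) → □◇¬(s → ¬q)), 0
2. ◇¬(s → ¬q), 0
3. ¬□◇¬(s → ¬q), 0
4. ¬(s → ¬q), 1
5. s, 1
6. q, 1
7. ¬◇¬(s → ¬q), 2
8. s → ¬q, 2
9. ¬q, 2
Accessibility: 0R0, 0R1, 0R2, 1R1, 2R2

Yes, satisfiable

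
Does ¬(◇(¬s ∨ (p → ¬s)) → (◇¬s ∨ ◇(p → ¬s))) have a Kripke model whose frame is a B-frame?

1. ¬(◇(¬s ∨ (p → ¬s)) → (◇¬s ∨ ◇(p → ¬s))), 0
2. ◇(¬s ∨ (p → ¬s)), 0   [¬→-rule on 1]
3. ¬(◇¬s ∨ ◇(p → ¬s)), 0   [¬→-rule on 1]
4. ¬◇¬s, 0   [¬∨-rule on 3]
5. ¬◇(p → ¬s), 0   [¬∨-rule on 3]
6. s, 0   [¬◇-rule on 4 via 0R0]
7. ¬(p → ¬s), 0   [¬◇-rule on 5 via 0R0]
8. p, 0   [¬→-rule on 7]
9. ¬s ∨ (p → ¬s), 1   [◇-rule on 2: fresh world 1, 0R1]
10. s, 1   [¬◇-rule on 4 via 0R1]
11. ¬(p → ¬s), 1   [¬◇-rule on 5 via 0R1]
12. p, 1   [¬→-rule on 11]
13. p → ¬s, 1   [∨-rule on 9 (branches; this branch)]
14. ¬s, 1   [→-rule on 13 (branches; this branch)]
Accessibility: 0R0, 0R1, 1R0, 1R1
Branch closes: s and ¬s both at 1.
All branches of the tableau close; one closing branch shown above.

No, unsatisfiable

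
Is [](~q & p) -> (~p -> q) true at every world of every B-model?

Tableau for the negation ~([](~q & p) -> (~p -> q)):
1. ~([](~q & p) -> (~p -> q)), u
2. [](~q & p), u
3. ~(~p -> q), u
4. ~p, u
5. ~q, u
6. ~q & p, u
7. p, u
Accessibility: uRu
Branch closes: p and ~p both at u.
All branches of the negation close; one closing branch shown above.

Valid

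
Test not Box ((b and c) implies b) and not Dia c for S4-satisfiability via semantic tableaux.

No, unsatisfiable

1. not Box ((b and c) implies b) and not Dia c, w0
2. not Box ((b and c) implies b), w0
3. not Dia c, w0
4. not c, w0
5. not ((b and c) implies b), w1
6. b and c, w1
7. not b, w1
8. b, w1
9. c, w1
Accessibility: w0Rw0, w0Rw1, w1Rw1
Branch closes: b and not b both at w1.
Every branch closes; the branch above is one of them.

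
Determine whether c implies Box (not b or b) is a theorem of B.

Tableau for the negation not (c implies Box (not b or b)):
1. not (c implies Box (not b or b)), w0
2. c, w0
3. not Box (not b or b), w0
4. not (not b or b), w1
5. b, w1
6. not b, w1
Accessibility: w0Rw0, w0Rw1, w1Rw0, w1Rw1
Branch closes: b and not b both at w1.
Every branch of the negation's tableau closes; the branch above is one of them.

Valid in B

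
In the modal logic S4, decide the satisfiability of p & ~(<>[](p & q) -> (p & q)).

Yes, satisfiable

1. p & ~(<>[](p & q) -> (p & q)), 0
2. p, 0
3. ~(<>[](p & q) -> (p & q)), 0
4. <>[](p & q), 0
5. ~(p & q), 0
6. ~q, 0
7. [](p & q), 1
8. p & q, 1
9. p, 1
10. q, 1
Accessibility: 0R0, 0R1, 1R1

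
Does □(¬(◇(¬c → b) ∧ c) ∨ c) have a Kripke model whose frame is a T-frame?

Satisfiable

1. □(¬(◇(¬c → b) ∧ c) ∨ c), w0
2. ¬(◇(¬c → b) ∧ c) ∨ c, w0
3. c, w0
Accessibility: w0Rw0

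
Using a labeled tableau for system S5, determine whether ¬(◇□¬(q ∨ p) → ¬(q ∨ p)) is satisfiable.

1. ¬(◇□¬(q ∨ p) → ¬(q ∨ p)), u
2. ◇□¬(q ∨ p), u   [¬→-rule on 1]
3. q ∨ p, u   [¬→-rule on 1]
4. p, u   [∨-rule on 3 (branches; this branch)]
5. □¬(q ∨ p), v   [◇-rule on 2: fresh world v, uRv]
6. ¬(q ∨ p), u   [□-rule on 5 via vRu]
7. ¬q, u   [¬∨-rule on 6]
8. ¬p, u   [¬∨-rule on 6]
Accessibility: uRu, uRv, vRu, vRv
Branch closes: p and ¬p both at u.
(One branch shown.) All branches close.

Unsatisfiable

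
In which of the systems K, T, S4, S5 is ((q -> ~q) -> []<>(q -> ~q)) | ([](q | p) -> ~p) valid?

S5

S4-tableau for the negation ~(((q -> ~q) -> []<>(q -> ~q)) | ([](q | p) -> ~p)):
1. ~(((q -> ~q) -> []<>(q -> ~q)) | ([](q | p) -> ~p)), w0
2. ~((q -> ~q) -> []<>(q -> ~q)), w0
3. ~([](q | p) -> ~p), w0
4. q -> ~q, w0
5. ~[]<>(q -> ~q), w0
6. [](q | p), w0
7. p, w0
8. q | p, w0
9. ~q, w0
10. ~<>(q -> ~q), w1
11. q | p, w1
12. ~(q -> ~q), w1
13. q, w1
14. p, w1
Accessibility: w0Rw0, w0Rw1, w1Rw1
Complete open branch: countermodel on an S4-frame, so not valid in S4, nor in K, T (the same frame is also a K-frame and a T-frame).
S5-tableau for the negation ~(((q -> ~q) -> []<>(q -> ~q)) | ([](q | p) -> ~p)):
1. ~(((q -> ~q) -> []<>(q -> ~q)) | ([](q | p) -> ~p)), w0
2. ~((q -> ~q) -> []<>(q -> ~q)), w0
3. ~([](q | p) -> ~p), w0
4. q -> ~q, w0
5. ~[]<>(q -> ~q), w0
6. [](q | p), w0
7. p, w0
8. q | p, w0
9. ~q, w0
10. ~<>(q -> ~q), w1
11. q | p, w1
12. ~(q -> ~q), w0
13. q, w0
Accessibility: w0Rw0, w0Rw1, w1Rw0, w1Rw1
Branch closes: q and ~q both at w0.
Every branch closes (one shown): valid in S5.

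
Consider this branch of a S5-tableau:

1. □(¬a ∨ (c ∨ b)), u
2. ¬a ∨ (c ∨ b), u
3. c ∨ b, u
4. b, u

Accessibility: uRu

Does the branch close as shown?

No, open

There is no literal clash: for every atom and world, at most one sign appears.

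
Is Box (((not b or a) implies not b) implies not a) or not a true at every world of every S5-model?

No, not valid

Tableau for the negation not (Box (((not b or a) implies not b) implies not a) or not a):
1. not (Box (((not b or a) implies not b) implies not a) or not a), 0
2. not Box (((not b or a) implies not b) implies not a), 0   [neg-or-rule on 1]
3. a, 0   [neg-or-rule on 1]
4. not (((not b or a) implies not b) implies not a), 1   [neg-Box-rule on 2: fresh world 1, 0R1]
5. (not b or a) implies not b, 1   [neg-implies-rule on 4]
6. a, 1   [neg-implies-rule on 4]
7. not b, 1   [implies-rule on 5 (branches; this branch)]
Accessibility: 0R0, 0R1, 1R0, 1R1
The negation has an open branch (countermodel exists).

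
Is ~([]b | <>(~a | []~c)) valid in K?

Tableau for the negation []b | <>(~a | []~c):
1. []b | <>(~a | []~c), u
2. <>(~a | []~c), u   [|-rule on 1 (branches; this branch)]
3. ~a | []~c, v   [<>-rule on 2: fresh world v, uRv]
4. []~c, v   [|-rule on 3 (branches; this branch)]
Accessibility: uRv
The negation has an open branch (countermodel exists).

Invalid (countermodel exists)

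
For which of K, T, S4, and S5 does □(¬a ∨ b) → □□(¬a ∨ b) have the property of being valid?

S4-tableau for the negation ¬(□(¬a ∨ b) → □□(¬a ∨ b)):
1. ¬(□(¬a ∨ b) → □□(¬a ∨ b)), w0
2. □(¬a ∨ b), w0
3. ¬□□(¬a ∨ b), w0
4. ¬a ∨ b, w0
5. b, w0
6. ¬□(¬a ∨ b), w1
7. ¬a ∨ b, w1
8. b, w1
9. ¬(¬a ∨ b), w2
10. a, w2
11. ¬b, w2
12. ¬a ∨ b, w2
13. b, w2
Accessibility: w0Rw0, w0Rw1, w0Rw2, w1Rw1, w1Rw2, w2Rw2
Branch closes: b and ¬b both at w2.
Every branch closes (one shown): valid in S4, hence also in S5 (every theorem of S4 is a theorem of S5).
T-tableau for the negation ¬(□(¬a ∨ b) → □□(¬a ∨ b)):
1. ¬(□(¬a ∨ b) → □□(¬a ∨ b)), w0
2. □(¬a ∨ b), w0
3. ¬□□(¬a ∨ b), w0
4. ¬a ∨ b, w0
5. b, w0
6. ¬□(¬a ∨ b), w1
7. ¬a ∨ b, w1
8. b, w1
9. ¬(¬a ∨ b), w2
10. a, w2
11. ¬b, w2
Accessibility: w0Rw0, w0Rw1, w1Rw1, w1Rw2, w2Rw2
Complete open branch: countermodel on a T-frame, so not valid in T, nor in K (the same frame is also a K-frame).

S4, S5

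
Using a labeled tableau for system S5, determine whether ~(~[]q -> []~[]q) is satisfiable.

1. ~(~[]q -> []~[]q), 0
2. ~[]q, 0   [~->-rule on 1]
3. ~[]~[]q, 0   [~->-rule on 1]
4. ~q, 1   [~[]-rule on 2: fresh world 1, 0R1]
5. []q, 2   [~[]-rule on 3: fresh world 2, 0R2]
6. q, 0   [[]-rule on 5 via 2R0]
7. q, 1   [[]-rule on 5 via 2R1]
Accessibility: 0R0, 0R1, 0R2, 1R0, 1R1, 1R2, 2R0, 2R1, 2R2
Branch closes: q and ~q both at 1.
(One branch shown.) All branches close.

Unsatisfiable (every branch closes)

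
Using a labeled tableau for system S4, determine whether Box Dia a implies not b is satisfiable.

1. Box Dia a implies not b, w0
2. not b, w0
Accessibility: w0Rw0

Satisfiable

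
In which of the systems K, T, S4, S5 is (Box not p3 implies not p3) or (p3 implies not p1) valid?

T, S4, S5

K-tableau for the negation not ((Box not p3 implies not p3) or (p3 implies not p1)):
1. not ((Box not p3 implies not p3) or (p3 implies not p1)), w0
2. not (Box not p3 implies not p3), w0
3. not (p3 implies not p1), w0
4. Box not p3, w0
5. p3, w0
6. p1, w0
Complete open branch: countermodel on a K-frame, so not valid in K.
T-tableau for the negation not ((Box not p3 implies not p3) or (p3 implies not p1)):
1. not ((Box not p3 implies not p3) or (p3 implies not p1)), w0
2. not (Box not p3 implies not p3), w0
3. not (p3 implies not p1), w0
4. Box not p3, w0
5. p3, w0
6. p1, w0
7. not p3, w0
Accessibility: w0Rw0
Branch closes: p3 and not p3 both at w0.
Every branch closes (one shown): valid in T, hence also in S4, S5 (every theorem of T is a theorem of S4 and S5).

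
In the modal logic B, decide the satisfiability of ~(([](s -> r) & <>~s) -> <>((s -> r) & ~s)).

1. ~(([](s -> r) & <>~s) -> <>((s -> r) & ~s)), w0
2. [](s -> r) & <>~s, w0
3. ~<>((s -> r) & ~s), w0
4. [](s -> r), w0
5. <>~s, w0
6. ~((s -> r) & ~s), w0
7. s -> r, w0
8. s, w0
9. r, w0
10. ~s, w1
11. ~((s -> r) & ~s), w1
12. s -> r, w1
13. ~(s -> r), w1
14. s, w1
15. ~r, w1
Accessibility: w0Rw0, w0Rw1, w1Rw0, w1Rw1
Branch closes: s and ~s both at w1.
Every branch closes; the branch above is one of them.

Unsatisfiable (every branch closes)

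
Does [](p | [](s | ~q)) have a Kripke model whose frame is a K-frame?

1. [](p | [](s | ~q)), w0

Yes, satisfiable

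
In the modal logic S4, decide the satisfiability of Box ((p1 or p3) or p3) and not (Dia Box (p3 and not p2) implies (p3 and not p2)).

Satisfiable

1. Box ((p1 or p3) or p3) and not (Dia Box (p3 and not p2) implies (p3 and not p2)), w0
2. Box ((p1 or p3) or p3), w0   [and-rule on 1]
3. not (Dia Box (p3 and not p2) implies (p3 and not p2)), w0   [and-rule on 1]
4. Dia Box (p3 and not p2), w0   [neg-implies-rule on 3]
5. not (p3 and not p2), w0   [neg-implies-rule on 3]
6. (p1 or p3) or p3, w0   [Box-rule on 2 via w0Rw0]
7. p2, w0   [neg-and-rule on 5 (branches; this branch)]
8. p3, w0   [or-rule on 6 (branches; this branch)]
9. Box (p3 and not p2), w1   [Dia-rule on 4: fresh world w1, w0Rw1]
10. (p1 or p3) or p3, w1   [Box-rule on 2 via w0Rw1]
11. p3 and not p2, w1   [Box-rule on 9 via w1Rw1]
12. p3, w1   [and-rule on 11]
13. not p2, w1   [and-rule on 11]
Accessibility: w0Rw0, w0Rw1, w1Rw1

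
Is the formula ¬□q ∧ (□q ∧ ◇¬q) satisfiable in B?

Unsatisfiable (every branch closes)

1. ¬□q ∧ (□q ∧ ◇¬q), 0
2. ¬□q, 0   [∧-rule on 1]
3. □q ∧ ◇¬q, 0   [∧-rule on 1]
4. □q, 0   [∧-rule on 3]
5. ◇¬q, 0   [∧-rule on 3]
6. q, 0   [□-rule on 4 via 0R0]
7. ¬q, 1   [¬□-rule on 2: fresh world 1, 0R1]
8. q, 1   [□-rule on 4 via 0R1]
Accessibility: 0R0, 0R1, 1R0, 1R1
Branch closes: q and ¬q both at 1.
Every branch closes; the branch above is one of them.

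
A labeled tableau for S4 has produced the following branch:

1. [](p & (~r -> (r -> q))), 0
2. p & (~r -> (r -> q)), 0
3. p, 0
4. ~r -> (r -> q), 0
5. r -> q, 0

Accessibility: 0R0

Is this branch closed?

No atom appears with both signs at the same world.

Open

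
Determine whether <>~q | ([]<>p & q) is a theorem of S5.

Tableau for the negation ~(<>~q | ([]<>p & q)):
1. ~(<>~q | ([]<>p & q)), u
2. ~<>~q, u   [~|-rule on 1]
3. ~([]<>p & q), u   [~|-rule on 1]
4. q, u   [~<>-rule on 2 via uRu]
5. ~[]<>p, u   [~&-rule on 3 (branches; this branch)]
6. ~<>p, v   [~[]-rule on 5: fresh world v, uRv]
7. q, v   [~<>-rule on 2 via uRv]
8. ~p, u   [~<>-rule on 6 via vRu]
9. ~p, v   [~<>-rule on 6 via vRv]
Accessibility: uRu, uRv, vRu, vRv
The negation has an open branch (countermodel exists).

Not valid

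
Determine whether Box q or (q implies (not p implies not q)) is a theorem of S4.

Invalid (countermodel exists)

Tableau for the negation not (Box q or (q implies (not p implies not q))):
1. not (Box q or (q implies (not p implies not q))), w0
2. not Box q, w0
3. not (q implies (not p implies not q)), w0
4. q, w0
5. not (not p implies not q), w0
6. not p, w0
7. not q, w1
Accessibility: w0Rw0, w0Rw1, w1Rw1
The negation has an open branch (countermodel exists).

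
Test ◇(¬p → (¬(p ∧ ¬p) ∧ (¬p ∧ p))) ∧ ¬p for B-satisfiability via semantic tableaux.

Satisfiable

1. ◇(¬p → (¬(p ∧ ¬p) ∧ (¬p ∧ p))) ∧ ¬p, u
2. ◇(¬p → (¬(p ∧ ¬p) ∧ (¬p ∧ p))), u
3. ¬p, u
4. ¬p → (¬(p ∧ ¬p) ∧ (¬p ∧ p)), v
5. p, v
Accessibility: uRu, uRv, vRu, vRv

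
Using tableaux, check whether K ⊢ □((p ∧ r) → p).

Tableau for the negation ¬□((p ∧ r) → p):
1. ¬□((p ∧ r) → p), u
2. ¬((p ∧ r) → p), v   [¬□-rule on 1: fresh world v, uRv]
3. p ∧ r, v   [¬→-rule on 2]
4. ¬p, v   [¬→-rule on 2]
5. p, v   [∧-rule on 3]
6. r, v   [∧-rule on 3]
Accessibility: uRv
Branch closes: p and ¬p both at v.
All branches of the negation close; one closing branch shown above.

Valid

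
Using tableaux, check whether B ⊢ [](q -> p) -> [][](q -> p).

No, not valid

Tableau for the negation ~([](q -> p) -> [][](q -> p)):
1. ~([](q -> p) -> [][](q -> p)), u
2. [](q -> p), u   [~->-rule on 1]
3. ~[][](q -> p), u   [~->-rule on 1]
4. q -> p, u   [[]-rule on 2 via uRu]
5. p, u   [->-rule on 4 (branches; this branch)]
6. ~[](q -> p), v   [~[]-rule on 3: fresh world v, uRv]
7. q -> p, v   [[]-rule on 2 via uRv]
8. p, v   [->-rule on 7 (branches; this branch)]
9. ~(q -> p), w   [~[]-rule on 6: fresh world w, vRw]
10. q, w   [~->-rule on 9]
11. ~p, w   [~->-rule on 9]
Accessibility: uRu, uRv, vRu, vRv, vRw, wRv, wRw
The negation has an open branch (countermodel exists).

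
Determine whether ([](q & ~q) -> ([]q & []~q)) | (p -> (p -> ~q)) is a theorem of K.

Tableau for the negation ~(([](q & ~q) -> ([]q & []~q)) | (p -> (p -> ~q))):
1. ~(([](q & ~q) -> ([]q & []~q)) | (p -> (p -> ~q))), w0
2. ~([](q & ~q) -> ([]q & []~q)), w0
3. ~(p -> (p -> ~q)), w0
4. [](q & ~q), w0
5. ~([]q & []~q), w0
6. p, w0
7. ~(p -> ~q), w0
8. q, w0
9. ~[]~q, w0
10. q, w1
11. q & ~q, w1
12. ~q, w1
Accessibility: w0Rw1
Branch closes: q and ~q both at w1.
All branches of the negation close; one closing branch shown above.

Yes, valid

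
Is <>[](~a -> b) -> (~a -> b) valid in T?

Tableau for the negation ~(<>[](~a -> b) -> (~a -> b)):
1. ~(<>[](~a -> b) -> (~a -> b)), u
2. <>[](~a -> b), u
3. ~(~a -> b), u
4. ~a, u
5. ~b, u
6. [](~a -> b), v
7. ~a -> b, v
8. b, v
Accessibility: uRu, uRv, vRv
The negation has an open branch (countermodel exists).

No, not valid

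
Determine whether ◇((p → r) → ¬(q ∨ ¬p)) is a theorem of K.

Tableau for the negation ¬◇((p → r) → ¬(q ∨ ¬p)):
1. ¬◇((p → r) → ¬(q ∨ ¬p)), w0
The negation has an open branch (countermodel exists).

Invalid (countermodel exists)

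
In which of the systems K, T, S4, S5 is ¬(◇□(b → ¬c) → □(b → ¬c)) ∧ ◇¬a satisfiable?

S4-tableau for the formula:
1. ¬(◇□(b → ¬c) → □(b → ¬c)) ∧ ◇¬a, u
2. ¬(◇□(b → ¬c) → □(b → ¬c)), u
3. ◇¬a, u
4. ◇□(b → ¬c), u
5. ¬□(b → ¬c), u
6. ¬a, v
7. □(b → ¬c), w
8. b → ¬c, w
9. ¬c, w
10. ¬(b → ¬c), x
11. b, x
12. c, x
Accessibility: uRu, uRv, uRw, uRx, vRv, wRw, xRx
Complete open branch: satisfiable in S4, hence also in K, T (this S4-model is also a K-model and a T-model).
S5-tableau for the formula:
1. ¬(◇□(b → ¬c) → □(b → ¬c)) ∧ ◇¬a, u
2. ¬(◇□(b → ¬c) → □(b → ¬c)), u
3. ◇¬a, u
4. ◇□(b → ¬c), u
5. ¬□(b → ¬c), u
6. ¬a, v
7. □(b → ¬c), w
8. b → ¬c, u
9. b → ¬c, v
10. b → ¬c, w
11. ¬c, u
12. ¬c, v
13. ¬c, w
14. ¬(b → ¬c), x
15. b, x
16. c, x
17. b → ¬c, x
18. ¬c, x
Accessibility: uRu, uRv, uRw, uRx, vRu, vRv, vRw, vRx, wRu, wRv, wRw, wRx, xRu, xRv, xRw, xRx
Branch closes: c and ¬c both at x.
Every branch closes (one shown): unsatisfiable in S5.

K, T, S4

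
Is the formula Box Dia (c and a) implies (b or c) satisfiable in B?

1. Box Dia (c and a) implies (b or c), w0
2. b or c, w0
3. c, w0
Accessibility: w0Rw0

Satisfiable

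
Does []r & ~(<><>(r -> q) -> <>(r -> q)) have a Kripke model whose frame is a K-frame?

1. []r & ~(<><>(r -> q) -> <>(r -> q)), w0
2. []r, w0
3. ~(<><>(r -> q) -> <>(r -> q)), w0
4. <><>(r -> q), w0
5. ~<>(r -> q), w0
6. <>(r -> q), w1
7. r, w1
8. ~(r -> q), w1
9. ~q, w1
10. r -> q, w2
11. q, w2
Accessibility: w0Rw1, w1Rw2

Satisfiable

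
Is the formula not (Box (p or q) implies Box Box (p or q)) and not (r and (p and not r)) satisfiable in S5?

Unsatisfiable

1. not (Box (p or q) implies Box Box (p or q)) and not (r and (p and not r)), w0
2. not (Box (p or q) implies Box Box (p or q)), w0
3. not (r and (p and not r)), w0
4. Box (p or q), w0
5. not Box Box (p or q), w0
6. p or q, w0
7. not (p and not r), w0
8. q, w0
9. r, w0
10. not Box (p or q), w1
11. p or q, w1
12. q, w1
13. not (p or q), w2
14. not p, w2
15. not q, w2
16. p or q, w2
17. q, w2
Accessibility: w0Rw0, w0Rw1, w0Rw2, w1Rw0, w1Rw1, w1Rw2, w2Rw0, w2Rw1, w2Rw2
Branch closes: q and not q both at w2.
(One branch shown.) All branches close.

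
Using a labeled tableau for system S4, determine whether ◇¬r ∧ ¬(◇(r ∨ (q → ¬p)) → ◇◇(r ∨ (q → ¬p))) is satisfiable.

1. ◇¬r ∧ ¬(◇(r ∨ (q → ¬p)) → ◇◇(r ∨ (q → ¬p))), 0
2. ◇¬r, 0   [∧-rule on 1]
3. ¬(◇(r ∨ (q → ¬p)) → ◇◇(r ∨ (q → ¬p))), 0   [∧-rule on 1]
4. ◇(r ∨ (q → ¬p)), 0   [¬→-rule on 3]
5. ¬◇◇(r ∨ (q → ¬p)), 0   [¬→-rule on 3]
6. ¬◇(r ∨ (q → ¬p)), 0   [¬◇-rule on 5 via 0R0]
7. ¬(r ∨ (q → ¬p)), 0   [¬◇-rule on 6 via 0R0]
8. ¬r, 0   [¬∨-rule on 7]
9. ¬(q → ¬p), 0   [¬∨-rule on 7]
10. q, 0   [¬→-rule on 9]
11. p, 0   [¬→-rule on 9]
12. ¬r, 1   [◇-rule on 2: fresh world 1, 0R1]
13. ¬◇(r ∨ (q → ¬p)), 1   [¬◇-rule on 5 via 0R1]
14. ¬(r ∨ (q → ¬p)), 1   [¬◇-rule on 6 via 0R1]
15. ¬(q → ¬p), 1   [¬∨-rule on 14]
16. q, 1   [¬→-rule on 15]
17. p, 1   [¬→-rule on 15]
18. r ∨ (q → ¬p), 2   [◇-rule on 4: fresh world 2, 0R2]
19. ¬◇(r ∨ (q → ¬p)), 2   [¬◇-rule on 5 via 0R2]
20. ¬(r ∨ (q → ¬p)), 2   [¬◇-rule on 6 via 0R2]
21. ¬r, 2   [¬∨-rule on 20]
22. ¬(q → ¬p), 2   [¬∨-rule on 20]
23. q, 2   [¬→-rule on 22]
24. p, 2   [¬→-rule on 22]
25. q → ¬p, 2   [∨-rule on 18 (branches; this branch)]
26. ¬p, 2   [→-rule on 25 (branches; this branch)]
Accessibility: 0R0, 0R1, 0R2, 1R1, 2R2
Branch closes: p and ¬p both at 2.
All branches of the tableau close; one closing branch shown above.

No, unsatisfiable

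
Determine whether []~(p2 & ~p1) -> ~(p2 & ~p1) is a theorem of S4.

Valid in S4

Tableau for the negation ~([]~(p2 & ~p1) -> ~(p2 & ~p1)):
1. ~([]~(p2 & ~p1) -> ~(p2 & ~p1)), w0
2. []~(p2 & ~p1), w0
3. p2 & ~p1, w0
4. p2, w0
5. ~p1, w0
6. ~(p2 & ~p1), w0
7. p1, w0
Accessibility: w0Rw0
Branch closes: p1 and ~p1 both at w0.
All branches of the negation close; one closing branch shown above.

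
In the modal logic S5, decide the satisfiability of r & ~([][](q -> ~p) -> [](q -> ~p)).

No, unsatisfiable

1. r & ~([][](q -> ~p) -> [](q -> ~p)), w0
2. r, w0
3. ~([][](q -> ~p) -> [](q -> ~p)), w0
4. [][](q -> ~p), w0
5. ~[](q -> ~p), w0
6. [](q -> ~p), w0
7. q -> ~p, w0
8. ~p, w0
9. ~(q -> ~p), w1
10. q, w1
11. p, w1
12. [](q -> ~p), w1
13. q -> ~p, w1
14. ~p, w1
Accessibility: w0Rw0, w0Rw1, w1Rw0, w1Rw1
Branch closes: p and ~p both at w1.
Every branch closes; the branch above is one of them.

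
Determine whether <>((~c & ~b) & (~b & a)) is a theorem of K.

Tableau for the negation ~<>((~c & ~b) & (~b & a)):
1. ~<>((~c & ~b) & (~b & a)), 0
The negation has an open branch (countermodel exists).

No, not valid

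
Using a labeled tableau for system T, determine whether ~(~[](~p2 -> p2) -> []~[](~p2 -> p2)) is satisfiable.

Yes, satisfiable

1. ~(~[](~p2 -> p2) -> []~[](~p2 -> p2)), 0
2. ~[](~p2 -> p2), 0   [~->-rule on 1]
3. ~[]~[](~p2 -> p2), 0   [~->-rule on 1]
4. ~(~p2 -> p2), 1   [~[]-rule on 2: fresh world 1, 0R1]
5. ~p2, 1   [~->-rule on 4]
6. [](~p2 -> p2), 2   [~[]-rule on 3: fresh world 2, 0R2]
7. ~p2 -> p2, 2   [[]-rule on 6 via 2R2]
8. p2, 2   [->-rule on 7 (branches; this branch)]
Accessibility: 0R0, 0R1, 0R2, 1R1, 2R2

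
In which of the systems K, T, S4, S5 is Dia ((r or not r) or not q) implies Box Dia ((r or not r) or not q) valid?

T, S4, S5

T-tableau for the negation not (Dia ((r or not r) or not q) implies Box Dia ((r or not r) or not q)):
1. not (Dia ((r or not r) or not q) implies Box Dia ((r or not r) or not q)), u
2. Dia ((r or not r) or not q), u
3. not Box Dia ((r or not r) or not q), u
4. (r or not r) or not q, v
5. r or not r, v
6. not r, v
7. not Dia ((r or not r) or not q), w
8. not ((r or not r) or not q), w
9. not (r or not r), w
10. q, w
11. not r, w
12. r, w
Accessibility: uRu, uRv, uRw, vRv, wRw
Branch closes: r and not r both at w.
Every branch closes (one shown): valid in T, hence also in S4, S5 (every theorem of T is a theorem of S4 and S5).
K-tableau for the negation not (Dia ((r or not r) or not q) implies Box Dia ((r or not r) or not q)):
1. not (Dia ((r or not r) or not q) implies Box Dia ((r or not r) or not q)), u
2. Dia ((r or not r) or not q), u
3. not Box Dia ((r or not r) or not q), u
4. (r or not r) or not q, v
5. not q, v
6. not Dia ((r or not r) or not q), w
Accessibility: uRv, uRw
Complete open branch: countermodel on a K-frame, so not valid in K.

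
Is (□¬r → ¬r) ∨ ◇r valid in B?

Tableau for the negation ¬((□¬r → ¬r) ∨ ◇r):
1. ¬((□¬r → ¬r) ∨ ◇r), 0
2. ¬(□¬r → ¬r), 0
3. ¬◇r, 0
4. □¬r, 0
5. r, 0
6. ¬r, 0
Accessibility: 0R0
Branch closes: r and ¬r both at 0.
Every branch of the negation's tableau closes; the branch above is one of them.

Yes, valid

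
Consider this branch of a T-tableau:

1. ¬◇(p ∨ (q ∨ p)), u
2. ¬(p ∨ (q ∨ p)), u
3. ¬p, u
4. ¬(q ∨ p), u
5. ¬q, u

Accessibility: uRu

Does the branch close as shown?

Not closed

There is no literal clash: for every atom and world, at most one sign appears.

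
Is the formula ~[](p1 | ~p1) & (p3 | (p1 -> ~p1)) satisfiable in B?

No, unsatisfiable

1. ~[](p1 | ~p1) & (p3 | (p1 -> ~p1)), w0
2. ~[](p1 | ~p1), w0
3. p3 | (p1 -> ~p1), w0
4. p1 -> ~p1, w0
5. ~p1, w0
6. ~(p1 | ~p1), w1
7. ~p1, w1
8. p1, w1
Accessibility: w0Rw0, w0Rw1, w1Rw0, w1Rw1
Branch closes: p1 and ~p1 both at w1.
Every branch closes; the branch above is one of them.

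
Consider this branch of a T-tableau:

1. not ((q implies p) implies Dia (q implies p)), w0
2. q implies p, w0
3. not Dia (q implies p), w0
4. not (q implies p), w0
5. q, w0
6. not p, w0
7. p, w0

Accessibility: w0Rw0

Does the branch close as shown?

Both p and not p appear at w0.

Yes, closed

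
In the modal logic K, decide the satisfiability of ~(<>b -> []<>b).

1. ~(<>b -> []<>b), w0
2. <>b, w0   [~->-rule on 1]
3. ~[]<>b, w0   [~->-rule on 1]
4. b, w1   [<>-rule on 2: fresh world w1, w0Rw1]
5. ~<>b, w2   [~[]-rule on 3: fresh world w2, w0Rw2]
Accessibility: w0Rw1, w0Rw2

Satisfiable (open branch found)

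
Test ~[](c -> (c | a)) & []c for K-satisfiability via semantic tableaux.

1. ~[](c -> (c | a)) & []c, w0
2. ~[](c -> (c | a)), w0
3. []c, w0
4. ~(c -> (c | a)), w1
5. c, w1
6. ~(c | a), w1
7. ~c, w1
8. ~a, w1
Accessibility: w0Rw1
Branch closes: c and ~c both at w1.
(One branch shown.) All branches close.

Unsatisfiable (every branch closes)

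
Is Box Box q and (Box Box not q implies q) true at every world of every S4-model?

Tableau for the negation not (Box Box q and (Box Box not q implies q)):
1. not (Box Box q and (Box Box not q implies q)), u
2. not (Box Box not q implies q), u
3. Box Box not q, u
4. not q, u
5. Box not q, u
Accessibility: uRu
The negation has an open branch (countermodel exists).

Invalid (countermodel exists)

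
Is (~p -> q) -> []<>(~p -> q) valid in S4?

Tableau for the negation ~((~p -> q) -> []<>(~p -> q)):
1. ~((~p -> q) -> []<>(~p -> q)), u
2. ~p -> q, u   [~->-rule on 1]
3. ~[]<>(~p -> q), u   [~->-rule on 1]
4. q, u   [->-rule on 2 (branches; this branch)]
5. ~<>(~p -> q), v   [~[]-rule on 3: fresh world v, uRv]
6. ~(~p -> q), v   [~<>-rule on 5 via vRv]
7. ~p, v   [~->-rule on 6]
8. ~q, v   [~->-rule on 6]
Accessibility: uRu, uRv, vRv
The negation has an open branch (countermodel exists).

Invalid (countermodel exists)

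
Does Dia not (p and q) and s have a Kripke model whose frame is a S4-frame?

Yes, satisfiable

1. Dia not (p and q) and s, 0
2. Dia not (p and q), 0
3. s, 0
4. not (p and q), 1
5. not q, 1
Accessibility: 0R0, 0R1, 1R1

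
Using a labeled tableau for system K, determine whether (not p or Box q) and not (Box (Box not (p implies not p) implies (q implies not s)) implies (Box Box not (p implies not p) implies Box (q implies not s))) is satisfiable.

1. (not p or Box q) and not (Box (Box not (p implies not p) implies (q implies not s)) implies (Box Box not (p implies not p) implies Box (q implies not s))), u
2. not p or Box q, u   [and-rule on 1]
3. not (Box (Box not (p implies not p) implies (q implies not s)) implies (Box Box not (p implies not p) implies Box (q implies not s))), u   [and-rule on 1]
4. Box (Box not (p implies not p) implies (q implies not s)), u   [neg-implies-rule on 3]
5. not (Box Box not (p implies not p) implies Box (q implies not s)), u   [neg-implies-rule on 3]
6. Box Box not (p implies not p), u   [neg-implies-rule on 5]
7. not Box (q implies not s), u   [neg-implies-rule on 5]
8. Box q, u   [or-rule on 2 (branches; this branch)]
9. not (q implies not s), v   [neg-Box-rule on 7: fresh world v, uRv]
10. q, v   [neg-implies-rule on 9]
11. s, v   [neg-implies-rule on 9]
12. Box not (p implies not p) implies (q implies not s), v   [Box-rule on 4 via uRv]
13. Box not (p implies not p), v   [Box-rule on 6 via uRv]
14. not Box not (p implies not p), v   [implies-rule on 12 (branches; this branch)]
15. p implies not p, w   [neg-Box-rule on 14: fresh world w, vRw]
16. not (p implies not p), w   [Box-rule on 13 via vRw]
17. p, w   [neg-implies-rule on 16]
18. not p, w   [implies-rule on 15 (branches; this branch)]
Accessibility: uRv, vRw
Branch closes: p and not p both at w.
(One branch shown.) All branches close.

No, unsatisfiable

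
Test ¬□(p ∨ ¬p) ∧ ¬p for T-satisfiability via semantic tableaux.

Unsatisfiable (every branch closes)

1. ¬□(p ∨ ¬p) ∧ ¬p, w0
2. ¬□(p ∨ ¬p), w0
3. ¬p, w0
4. ¬(p ∨ ¬p), w1
5. ¬p, w1
6. p, w1
Accessibility: w0Rw0, w0Rw1, w1Rw1
Branch closes: p and ¬p both at w1.
All branches of the tableau close; one closing branch shown above.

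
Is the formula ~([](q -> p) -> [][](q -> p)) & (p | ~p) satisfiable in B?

1. ~([](q -> p) -> [][](q -> p)) & (p | ~p), u
2. ~([](q -> p) -> [][](q -> p)), u
3. p | ~p, u
4. [](q -> p), u
5. ~[][](q -> p), u
6. q -> p, u
7. ~p, u
8. ~q, u
9. ~[](q -> p), v
10. q -> p, v
11. p, v
12. ~(q -> p), w
13. q, w
14. ~p, w
Accessibility: uRu, uRv, vRu, vRv, vRw, wRv, wRw

Yes, satisfiable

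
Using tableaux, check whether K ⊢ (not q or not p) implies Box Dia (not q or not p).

Invalid (countermodel exists)

Tableau for the negation not ((not q or not p) implies Box Dia (not q or not p)):
1. not ((not q or not p) implies Box Dia (not q or not p)), 0
2. not q or not p, 0
3. not Box Dia (not q or not p), 0
4. not p, 0
5. not Dia (not q or not p), 1
Accessibility: 0R1
The negation has an open branch (countermodel exists).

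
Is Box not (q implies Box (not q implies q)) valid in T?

Not valid

Tableau for the negation not Box not (q implies Box (not q implies q)):
1. not Box not (q implies Box (not q implies q)), 0
2. q implies Box (not q implies q), 1   [neg-Box-rule on 1: fresh world 1, 0R1]
3. Box (not q implies q), 1   [implies-rule on 2 (branches; this branch)]
4. not q implies q, 1   [Box-rule on 3 via 1R1]
5. q, 1   [implies-rule on 4 (branches; this branch)]
Accessibility: 0R0, 0R1, 1R1
The negation has an open branch (countermodel exists).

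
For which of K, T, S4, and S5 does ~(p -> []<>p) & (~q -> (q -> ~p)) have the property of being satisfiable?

K, T, S4

S4-tableau for the formula:
1. ~(p -> []<>p) & (~q -> (q -> ~p)), w0
2. ~(p -> []<>p), w0   [&-rule on 1]
3. ~q -> (q -> ~p), w0   [&-rule on 1]
4. p, w0   [~->-rule on 2]
5. ~[]<>p, w0   [~->-rule on 2]
6. q -> ~p, w0   [->-rule on 3 (branches; this branch)]
7. ~q, w0   [->-rule on 6 (branches; this branch)]
8. ~<>p, w1   [~[]-rule on 5: fresh world w1, w0Rw1]
9. ~p, w1   [~<>-rule on 8 via w1Rw1]
Accessibility: w0Rw0, w0Rw1, w1Rw1
Complete open branch: satisfiable in S4, hence also in K, T (this S4-model is also a K-model and a T-model).
S5-tableau for the formula:
1. ~(p -> []<>p) & (~q -> (q -> ~p)), w0
2. ~(p -> []<>p), w0   [&-rule on 1]
3. ~q -> (q -> ~p), w0   [&-rule on 1]
4. p, w0   [~->-rule on 2]
5. ~[]<>p, w0   [~->-rule on 2]
6. q -> ~p, w0   [->-rule on 3 (branches; this branch)]
7. ~q, w0   [->-rule on 6 (branches; this branch)]
8. ~<>p, w1   [~[]-rule on 5: fresh world w1, w0Rw1]
9. ~p, w0   [~<>-rule on 8 via w1Rw0]
Accessibility: w0Rw0, w0Rw1, w1Rw0, w1Rw1
Branch closes: p and ~p both at w0.
Every branch closes (one shown): unsatisfiable in S5.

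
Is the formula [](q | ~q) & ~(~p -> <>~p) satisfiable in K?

1. [](q | ~q) & ~(~p -> <>~p), 0
2. [](q | ~q), 0
3. ~(~p -> <>~p), 0
4. ~p, 0
5. ~<>~p, 0

Satisfiable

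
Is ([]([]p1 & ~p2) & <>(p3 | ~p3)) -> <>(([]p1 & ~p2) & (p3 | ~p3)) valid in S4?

Valid

Tableau for the negation ~(([]([]p1 & ~p2) & <>(p3 | ~p3)) -> <>(([]p1 & ~p2) & (p3 | ~p3))):
1. ~(([]([]p1 & ~p2) & <>(p3 | ~p3)) -> <>(([]p1 & ~p2) & (p3 | ~p3))), w0
2. []([]p1 & ~p2) & <>(p3 | ~p3), w0
3. ~<>(([]p1 & ~p2) & (p3 | ~p3)), w0
4. []([]p1 & ~p2), w0
5. <>(p3 | ~p3), w0
6. ~(([]p1 & ~p2) & (p3 | ~p3)), w0
7. []p1 & ~p2, w0
8. []p1, w0
9. ~p2, w0
10. p1, w0
11. ~([]p1 & ~p2), w0
12. ~[]p1, w0
13. p3 | ~p3, w1
14. ~(([]p1 & ~p2) & (p3 | ~p3)), w1
15. []p1 & ~p2, w1
16. []p1, w1
17. ~p2, w1
18. p1, w1
19. ~p3, w1
20. ~([]p1 & ~p2), w1
21. ~[]p1, w1
22. ~p1, w2
23. ~(([]p1 & ~p2) & (p3 | ~p3)), w2
24. []p1 & ~p2, w2
25. []p1, w2
26. ~p2, w2
27. p1, w2
Accessibility: w0Rw0, w0Rw1, w0Rw2, w1Rw1, w2Rw2
Branch closes: p1 and ~p1 both at w2.
Every branch of the negation's tableau closes; the branch above is one of them.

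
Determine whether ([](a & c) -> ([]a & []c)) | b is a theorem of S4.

Valid in S4

Tableau for the negation ~(([](a & c) -> ([]a & []c)) | b):
1. ~(([](a & c) -> ([]a & []c)) | b), u
2. ~([](a & c) -> ([]a & []c)), u   [~|-rule on 1]
3. ~b, u   [~|-rule on 1]
4. [](a & c), u   [~->-rule on 2]
5. ~([]a & []c), u   [~->-rule on 2]
6. a & c, u   [[]-rule on 4 via uRu]
7. a, u   [&-rule on 6]
8. c, u   [&-rule on 6]
9. ~[]c, u   [~&-rule on 5 (branches; this branch)]
10. ~c, v   [~[]-rule on 9: fresh world v, uRv]
11. a & c, v   [[]-rule on 4 via uRv]
12. a, v   [&-rule on 11]
13. c, v   [&-rule on 11]
Accessibility: uRu, uRv, vRv
Branch closes: c and ~c both at v.
All branches of the negation close; one closing branch shown above.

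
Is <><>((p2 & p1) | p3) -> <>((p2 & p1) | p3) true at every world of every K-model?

No, not valid

Tableau for the negation ~(<><>((p2 & p1) | p3) -> <>((p2 & p1) | p3)):
1. ~(<><>((p2 & p1) | p3) -> <>((p2 & p1) | p3)), u
2. <><>((p2 & p1) | p3), u
3. ~<>((p2 & p1) | p3), u
4. <>((p2 & p1) | p3), v
5. ~((p2 & p1) | p3), v
6. ~(p2 & p1), v
7. ~p3, v
8. ~p1, v
9. (p2 & p1) | p3, w
10. p3, w
Accessibility: uRv, vRw
The negation has an open branch (countermodel exists).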